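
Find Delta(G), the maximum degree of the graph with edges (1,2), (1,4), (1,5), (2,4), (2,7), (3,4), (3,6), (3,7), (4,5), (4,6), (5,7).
5 (attained at vertex 4)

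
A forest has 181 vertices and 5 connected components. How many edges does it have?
176 (Each of the 5 component trees on V_i vertices has V_i - 1 edges; summing gives V - C = 181 - 5 = 176)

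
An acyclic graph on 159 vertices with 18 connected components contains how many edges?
141 (Each of the 18 component trees on V_i vertices has V_i - 1 edges; summing gives V - C = 159 - 18 = 141)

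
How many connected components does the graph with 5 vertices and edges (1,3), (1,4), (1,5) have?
2 (components: {1, 3, 4, 5}, {2})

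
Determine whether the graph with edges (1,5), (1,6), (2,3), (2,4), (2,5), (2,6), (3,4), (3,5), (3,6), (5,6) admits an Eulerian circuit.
Yes (the graph is connected and all 6 vertices have even degree)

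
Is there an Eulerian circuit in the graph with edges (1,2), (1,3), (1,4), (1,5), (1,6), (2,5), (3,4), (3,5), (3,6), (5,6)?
No (2 vertices have odd degree: {1, 6}; Eulerian circuit requires 0)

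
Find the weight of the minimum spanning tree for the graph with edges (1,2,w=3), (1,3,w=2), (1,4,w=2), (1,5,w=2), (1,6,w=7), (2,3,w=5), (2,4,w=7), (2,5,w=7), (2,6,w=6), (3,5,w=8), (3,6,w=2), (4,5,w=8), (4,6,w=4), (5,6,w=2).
11 (MST edges: (1,2,w=3), (1,3,w=2), (1,4,w=2), (1,5,w=2), (3,6,w=2); sum of weights 3 + 2 + 2 + 2 + 2 = 11)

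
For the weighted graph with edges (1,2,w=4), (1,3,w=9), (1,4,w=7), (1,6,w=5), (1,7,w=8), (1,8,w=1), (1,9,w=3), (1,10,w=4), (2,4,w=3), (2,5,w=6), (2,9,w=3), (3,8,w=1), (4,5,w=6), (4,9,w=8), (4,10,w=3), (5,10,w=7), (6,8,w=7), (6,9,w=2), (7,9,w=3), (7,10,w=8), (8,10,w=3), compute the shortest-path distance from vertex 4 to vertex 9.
6 (path: 4 -> 2 -> 9; weights 3 + 3 = 6)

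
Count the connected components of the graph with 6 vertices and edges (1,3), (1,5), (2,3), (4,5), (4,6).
1 (components: {1, 2, 3, 4, 5, 6})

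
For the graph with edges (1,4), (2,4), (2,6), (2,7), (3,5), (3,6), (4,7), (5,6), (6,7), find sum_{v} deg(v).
18 (handshake: sum of degrees = 2|E| = 2 x 9 = 18)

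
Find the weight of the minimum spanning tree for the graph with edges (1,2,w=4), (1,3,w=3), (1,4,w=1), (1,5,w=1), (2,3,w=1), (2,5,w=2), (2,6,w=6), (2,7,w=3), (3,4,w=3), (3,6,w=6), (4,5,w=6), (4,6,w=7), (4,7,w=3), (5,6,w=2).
10 (MST edges: (1,4,w=1), (1,5,w=1), (2,3,w=1), (2,5,w=2), (2,7,w=3), (5,6,w=2); sum of weights 1 + 1 + 1 + 2 + 3 + 2 = 10)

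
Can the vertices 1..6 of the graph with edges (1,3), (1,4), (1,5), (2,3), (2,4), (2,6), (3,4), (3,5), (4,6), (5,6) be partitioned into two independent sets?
No (odd cycle of length 3: 5 -> 1 -> 3 -> 5)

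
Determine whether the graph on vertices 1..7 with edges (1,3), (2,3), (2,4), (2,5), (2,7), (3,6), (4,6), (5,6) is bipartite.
Yes. Partition: {1, 2, 6}, {3, 4, 5, 7}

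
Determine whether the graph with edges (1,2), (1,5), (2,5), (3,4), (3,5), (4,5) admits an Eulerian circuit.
Yes (the graph is connected and all 5 vertices have even degree)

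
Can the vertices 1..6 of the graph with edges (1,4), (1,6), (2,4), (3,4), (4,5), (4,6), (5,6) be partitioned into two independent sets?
No (odd cycle of length 3: 4 -> 1 -> 6 -> 4)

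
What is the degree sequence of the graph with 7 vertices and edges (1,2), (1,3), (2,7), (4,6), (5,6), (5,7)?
[2, 2, 2, 2, 2, 1, 1] (degrees: deg(1)=2, deg(2)=2, deg(3)=1, deg(4)=1, deg(5)=2, deg(6)=2, deg(7)=2)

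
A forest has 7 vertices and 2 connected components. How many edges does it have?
5 (Each of the 2 component trees on V_i vertices has V_i - 1 edges; summing gives V - C = 7 - 2 = 5)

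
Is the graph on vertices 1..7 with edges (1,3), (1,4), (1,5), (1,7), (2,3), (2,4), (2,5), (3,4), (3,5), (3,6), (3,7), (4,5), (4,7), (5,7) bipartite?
No (odd cycle of length 3: 3 -> 1 -> 5 -> 3)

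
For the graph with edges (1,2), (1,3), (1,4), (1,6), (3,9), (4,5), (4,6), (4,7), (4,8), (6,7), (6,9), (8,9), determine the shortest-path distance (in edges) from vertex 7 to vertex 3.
3 (path: 7 -> 4 -> 1 -> 3, 3 edges)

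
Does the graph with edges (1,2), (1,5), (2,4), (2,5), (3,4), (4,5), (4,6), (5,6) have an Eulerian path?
Yes (the graph is connected and exactly 2 vertices have odd degree: {2, 3}; any Eulerian path must start and end at those)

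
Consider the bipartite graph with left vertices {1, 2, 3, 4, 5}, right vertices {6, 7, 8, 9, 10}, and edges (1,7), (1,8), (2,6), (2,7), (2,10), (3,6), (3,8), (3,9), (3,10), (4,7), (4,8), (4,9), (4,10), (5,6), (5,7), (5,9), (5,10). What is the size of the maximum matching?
5 (matching: (1,8), (2,10), (3,9), (4,7), (5,6); upper bound min(|L|,|R|) = min(5,5) = 5)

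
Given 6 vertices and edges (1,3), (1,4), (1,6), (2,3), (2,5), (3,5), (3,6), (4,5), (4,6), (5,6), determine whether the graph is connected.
Yes (BFS from 1 visits [1, 3, 4, 6, 2, 5] — all 6 vertices reached)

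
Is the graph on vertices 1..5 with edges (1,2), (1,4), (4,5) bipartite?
Yes. Partition: {1, 3, 5}, {2, 4}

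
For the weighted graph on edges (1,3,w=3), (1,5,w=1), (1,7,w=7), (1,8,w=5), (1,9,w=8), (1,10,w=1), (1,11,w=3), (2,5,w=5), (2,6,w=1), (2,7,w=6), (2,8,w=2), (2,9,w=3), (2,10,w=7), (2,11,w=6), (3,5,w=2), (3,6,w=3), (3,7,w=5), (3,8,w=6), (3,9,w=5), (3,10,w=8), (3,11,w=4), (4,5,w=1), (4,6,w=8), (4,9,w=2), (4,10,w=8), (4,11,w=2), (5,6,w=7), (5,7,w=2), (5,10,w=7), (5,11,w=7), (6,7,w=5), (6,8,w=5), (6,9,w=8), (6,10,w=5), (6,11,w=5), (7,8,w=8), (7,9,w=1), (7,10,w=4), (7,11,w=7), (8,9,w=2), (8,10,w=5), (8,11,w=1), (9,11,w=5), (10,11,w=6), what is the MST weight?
14 (MST edges: (1,5,w=1), (1,10,w=1), (2,6,w=1), (2,8,w=2), (3,5,w=2), (4,5,w=1), (4,9,w=2), (4,11,w=2), (7,9,w=1), (8,11,w=1); sum of weights 1 + 1 + 1 + 2 + 2 + 1 + 2 + 2 + 1 + 1 = 14)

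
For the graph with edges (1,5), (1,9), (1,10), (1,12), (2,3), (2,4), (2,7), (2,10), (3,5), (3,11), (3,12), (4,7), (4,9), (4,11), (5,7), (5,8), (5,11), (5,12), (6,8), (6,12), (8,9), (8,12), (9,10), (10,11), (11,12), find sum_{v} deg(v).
50 (handshake: sum of degrees = 2|E| = 2 x 25 = 50)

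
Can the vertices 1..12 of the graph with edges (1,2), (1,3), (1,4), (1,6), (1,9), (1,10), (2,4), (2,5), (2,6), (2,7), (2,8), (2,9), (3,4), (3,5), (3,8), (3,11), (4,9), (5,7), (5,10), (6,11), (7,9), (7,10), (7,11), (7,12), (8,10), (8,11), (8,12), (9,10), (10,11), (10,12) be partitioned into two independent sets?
No (odd cycle of length 3: 6 -> 1 -> 2 -> 6)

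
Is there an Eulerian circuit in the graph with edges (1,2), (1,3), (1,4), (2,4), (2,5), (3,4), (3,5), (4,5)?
No (4 vertices have odd degree: {1, 2, 3, 5}; Eulerian circuit requires 0)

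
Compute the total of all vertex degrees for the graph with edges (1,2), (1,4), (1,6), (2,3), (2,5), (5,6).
12 (handshake: sum of degrees = 2|E| = 2 x 6 = 12)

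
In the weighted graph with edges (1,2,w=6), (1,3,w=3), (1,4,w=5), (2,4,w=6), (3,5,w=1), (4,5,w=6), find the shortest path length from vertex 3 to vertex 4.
7 (path: 3 -> 5 -> 4; weights 1 + 6 = 7)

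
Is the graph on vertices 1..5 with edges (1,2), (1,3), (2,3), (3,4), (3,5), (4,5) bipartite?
No (odd cycle of length 3: 3 -> 1 -> 2 -> 3)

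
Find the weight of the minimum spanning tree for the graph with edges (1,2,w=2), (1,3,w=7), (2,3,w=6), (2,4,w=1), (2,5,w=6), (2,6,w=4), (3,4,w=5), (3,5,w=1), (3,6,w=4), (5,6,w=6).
12 (MST edges: (1,2,w=2), (2,4,w=1), (2,6,w=4), (3,5,w=1), (3,6,w=4); sum of weights 2 + 1 + 4 + 1 + 4 = 12)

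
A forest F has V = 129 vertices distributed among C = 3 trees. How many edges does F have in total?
126 (Each of the 3 component trees on V_i vertices has V_i - 1 edges; summing gives V - C = 129 - 3 = 126)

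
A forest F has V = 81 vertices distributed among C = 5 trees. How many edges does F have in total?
76 (Each of the 5 component trees on V_i vertices has V_i - 1 edges; summing gives V - C = 81 - 5 = 76)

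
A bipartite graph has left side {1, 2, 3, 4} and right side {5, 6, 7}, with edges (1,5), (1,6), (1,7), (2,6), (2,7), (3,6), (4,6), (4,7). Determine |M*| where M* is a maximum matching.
3 (matching: (1,5), (2,6), (4,7); upper bound min(|L|,|R|) = min(4,3) = 3)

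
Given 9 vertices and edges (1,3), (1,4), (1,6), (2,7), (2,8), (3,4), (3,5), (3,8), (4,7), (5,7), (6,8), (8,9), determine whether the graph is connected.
Yes (BFS from 1 visits [1, 3, 4, 6, 5, 8, 7, 2, 9] — all 9 vertices reached)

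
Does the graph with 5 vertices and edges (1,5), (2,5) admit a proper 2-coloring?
Yes. Partition: {1, 2, 3, 4}, {5}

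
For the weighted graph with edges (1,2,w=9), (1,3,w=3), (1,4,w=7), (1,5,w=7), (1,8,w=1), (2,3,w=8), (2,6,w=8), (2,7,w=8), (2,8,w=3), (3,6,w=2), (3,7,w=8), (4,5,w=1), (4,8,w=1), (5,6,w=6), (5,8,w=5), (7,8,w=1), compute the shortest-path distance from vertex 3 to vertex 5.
6 (path: 3 -> 1 -> 8 -> 4 -> 5; weights 3 + 1 + 1 + 1 = 6)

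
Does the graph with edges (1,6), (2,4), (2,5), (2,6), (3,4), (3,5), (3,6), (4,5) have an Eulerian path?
No (6 vertices have odd degree: {1, 2, 3, 4, 5, 6}; Eulerian path requires 0 or 2)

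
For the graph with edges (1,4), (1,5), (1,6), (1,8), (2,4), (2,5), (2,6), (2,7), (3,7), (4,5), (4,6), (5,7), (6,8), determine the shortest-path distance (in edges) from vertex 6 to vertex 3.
3 (path: 6 -> 2 -> 7 -> 3, 3 edges)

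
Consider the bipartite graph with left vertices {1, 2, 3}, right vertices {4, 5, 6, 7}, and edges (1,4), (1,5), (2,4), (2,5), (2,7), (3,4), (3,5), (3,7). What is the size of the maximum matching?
3 (matching: (1,5), (2,7), (3,4); upper bound min(|L|,|R|) = min(3,4) = 3)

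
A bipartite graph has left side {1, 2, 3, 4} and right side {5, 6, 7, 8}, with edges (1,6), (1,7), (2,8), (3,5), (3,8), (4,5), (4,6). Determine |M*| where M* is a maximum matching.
4 (matching: (1,7), (2,8), (3,5), (4,6); upper bound min(|L|,|R|) = min(4,4) = 4)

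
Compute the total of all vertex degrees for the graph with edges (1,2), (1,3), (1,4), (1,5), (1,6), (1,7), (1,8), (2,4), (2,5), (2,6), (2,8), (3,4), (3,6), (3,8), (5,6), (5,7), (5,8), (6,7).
36 (handshake: sum of degrees = 2|E| = 2 x 18 = 36)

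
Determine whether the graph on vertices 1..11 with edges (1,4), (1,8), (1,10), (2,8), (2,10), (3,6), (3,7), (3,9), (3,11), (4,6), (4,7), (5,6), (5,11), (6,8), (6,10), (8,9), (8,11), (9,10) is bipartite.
Yes. Partition: {1, 2, 6, 7, 9, 11}, {3, 4, 5, 8, 10}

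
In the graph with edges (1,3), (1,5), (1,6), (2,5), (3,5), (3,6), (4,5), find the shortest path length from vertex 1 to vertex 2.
2 (path: 1 -> 5 -> 2, 2 edges)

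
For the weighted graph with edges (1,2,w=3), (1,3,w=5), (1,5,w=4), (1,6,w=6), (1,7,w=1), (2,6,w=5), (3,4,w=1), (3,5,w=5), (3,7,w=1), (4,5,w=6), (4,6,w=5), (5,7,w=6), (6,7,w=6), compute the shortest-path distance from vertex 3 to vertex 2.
5 (path: 3 -> 7 -> 1 -> 2; weights 1 + 1 + 3 = 5)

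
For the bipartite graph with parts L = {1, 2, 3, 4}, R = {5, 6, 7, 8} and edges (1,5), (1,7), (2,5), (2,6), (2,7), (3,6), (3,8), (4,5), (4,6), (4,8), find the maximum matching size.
4 (matching: (1,7), (2,6), (3,8), (4,5); upper bound min(|L|,|R|) = min(4,4) = 4)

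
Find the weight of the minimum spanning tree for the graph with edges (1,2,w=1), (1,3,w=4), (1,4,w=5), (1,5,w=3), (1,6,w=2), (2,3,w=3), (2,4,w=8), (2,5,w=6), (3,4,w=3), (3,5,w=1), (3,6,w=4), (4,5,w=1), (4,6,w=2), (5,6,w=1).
6 (MST edges: (1,2,w=1), (1,6,w=2), (3,5,w=1), (4,5,w=1), (5,6,w=1); sum of weights 1 + 2 + 1 + 1 + 1 = 6)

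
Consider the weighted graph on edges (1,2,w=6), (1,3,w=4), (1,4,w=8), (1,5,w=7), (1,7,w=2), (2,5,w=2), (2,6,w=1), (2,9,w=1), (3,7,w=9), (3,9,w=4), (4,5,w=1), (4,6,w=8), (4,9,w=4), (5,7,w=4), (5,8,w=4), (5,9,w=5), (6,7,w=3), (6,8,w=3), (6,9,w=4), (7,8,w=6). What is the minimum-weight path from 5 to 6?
3 (path: 5 -> 2 -> 6; weights 2 + 1 = 3)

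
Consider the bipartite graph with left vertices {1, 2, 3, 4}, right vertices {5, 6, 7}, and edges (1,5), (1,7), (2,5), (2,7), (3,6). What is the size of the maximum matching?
3 (matching: (1,7), (2,5), (3,6); upper bound min(|L|,|R|) = min(4,3) = 3)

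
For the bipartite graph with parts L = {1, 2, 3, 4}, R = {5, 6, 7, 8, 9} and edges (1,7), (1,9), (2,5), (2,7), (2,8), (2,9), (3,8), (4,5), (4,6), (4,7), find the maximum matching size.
4 (matching: (1,9), (2,7), (3,8), (4,6); upper bound min(|L|,|R|) = min(4,5) = 4)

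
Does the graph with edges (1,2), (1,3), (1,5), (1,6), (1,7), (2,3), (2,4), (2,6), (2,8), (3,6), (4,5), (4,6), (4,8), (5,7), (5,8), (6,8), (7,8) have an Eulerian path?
No (6 vertices have odd degree: {1, 2, 3, 6, 7, 8}; Eulerian path requires 0 or 2)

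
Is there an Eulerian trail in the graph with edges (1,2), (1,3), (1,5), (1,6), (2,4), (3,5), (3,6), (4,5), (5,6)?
Yes (the graph is connected and exactly 2 vertices have odd degree: {3, 6}; any Eulerian path must start and end at those)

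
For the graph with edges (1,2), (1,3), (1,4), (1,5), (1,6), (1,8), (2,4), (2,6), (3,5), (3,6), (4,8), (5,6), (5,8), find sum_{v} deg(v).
26 (handshake: sum of degrees = 2|E| = 2 x 13 = 26)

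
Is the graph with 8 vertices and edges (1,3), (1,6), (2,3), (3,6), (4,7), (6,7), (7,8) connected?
No, it has 2 components: {1, 2, 3, 4, 6, 7, 8}, {5}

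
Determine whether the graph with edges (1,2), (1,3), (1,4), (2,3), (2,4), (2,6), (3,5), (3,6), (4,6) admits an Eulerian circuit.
No (4 vertices have odd degree: {1, 4, 5, 6}; Eulerian circuit requires 0)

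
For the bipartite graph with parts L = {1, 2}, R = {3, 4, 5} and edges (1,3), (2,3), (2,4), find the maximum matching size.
2 (matching: (1,3), (2,4); upper bound min(|L|,|R|) = min(2,3) = 2)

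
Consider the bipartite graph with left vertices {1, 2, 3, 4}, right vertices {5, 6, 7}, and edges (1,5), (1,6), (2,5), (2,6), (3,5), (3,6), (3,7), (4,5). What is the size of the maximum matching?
3 (matching: (1,6), (2,5), (3,7); upper bound min(|L|,|R|) = min(4,3) = 3)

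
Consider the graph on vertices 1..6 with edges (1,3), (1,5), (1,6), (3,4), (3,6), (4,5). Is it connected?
No, it has 2 components: {1, 3, 4, 5, 6}, {2}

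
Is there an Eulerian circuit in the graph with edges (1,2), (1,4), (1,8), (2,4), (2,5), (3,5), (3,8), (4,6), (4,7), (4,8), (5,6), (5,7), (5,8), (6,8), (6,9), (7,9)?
No (6 vertices have odd degree: {1, 2, 4, 5, 7, 8}; Eulerian circuit requires 0)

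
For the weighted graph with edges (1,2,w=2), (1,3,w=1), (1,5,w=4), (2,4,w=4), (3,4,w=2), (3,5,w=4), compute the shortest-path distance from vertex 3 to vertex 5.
4 (path: 3 -> 5; weights 4 = 4)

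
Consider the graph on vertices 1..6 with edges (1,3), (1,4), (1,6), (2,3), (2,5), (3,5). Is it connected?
Yes (BFS from 1 visits [1, 3, 4, 6, 2, 5] — all 6 vertices reached)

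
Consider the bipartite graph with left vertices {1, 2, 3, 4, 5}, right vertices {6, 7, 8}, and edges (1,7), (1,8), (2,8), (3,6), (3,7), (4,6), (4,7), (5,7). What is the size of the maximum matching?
3 (matching: (1,8), (3,7), (4,6); upper bound min(|L|,|R|) = min(5,3) = 3)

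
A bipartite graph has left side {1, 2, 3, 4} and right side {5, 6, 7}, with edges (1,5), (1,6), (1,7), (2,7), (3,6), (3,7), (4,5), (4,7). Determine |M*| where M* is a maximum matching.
3 (matching: (1,7), (3,6), (4,5); upper bound min(|L|,|R|) = min(4,3) = 3)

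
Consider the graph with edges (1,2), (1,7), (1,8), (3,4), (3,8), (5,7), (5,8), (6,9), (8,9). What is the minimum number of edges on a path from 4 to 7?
4 (path: 4 -> 3 -> 8 -> 1 -> 7, 4 edges)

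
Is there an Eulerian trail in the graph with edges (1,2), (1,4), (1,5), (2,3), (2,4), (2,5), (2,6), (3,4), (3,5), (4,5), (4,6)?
No (4 vertices have odd degree: {1, 2, 3, 4}; Eulerian path requires 0 or 2)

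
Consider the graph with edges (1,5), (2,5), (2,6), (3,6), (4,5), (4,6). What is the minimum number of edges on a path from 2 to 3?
2 (path: 2 -> 6 -> 3, 2 edges)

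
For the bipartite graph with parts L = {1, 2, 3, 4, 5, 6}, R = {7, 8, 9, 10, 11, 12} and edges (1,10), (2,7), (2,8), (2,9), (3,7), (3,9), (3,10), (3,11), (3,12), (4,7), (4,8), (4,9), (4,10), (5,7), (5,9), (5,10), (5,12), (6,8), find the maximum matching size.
6 (matching: (1,10), (2,9), (3,11), (4,7), (5,12), (6,8); upper bound min(|L|,|R|) = min(6,6) = 6)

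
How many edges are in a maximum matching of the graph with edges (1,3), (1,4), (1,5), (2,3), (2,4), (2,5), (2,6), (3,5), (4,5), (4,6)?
3 (matching: (1,5), (2,3), (4,6); upper bound floor(n/2) = floor(6/2) = 3)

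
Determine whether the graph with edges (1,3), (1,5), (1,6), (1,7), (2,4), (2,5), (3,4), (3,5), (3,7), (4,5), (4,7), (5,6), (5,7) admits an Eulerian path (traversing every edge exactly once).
Yes — and in fact it has an Eulerian circuit (the graph is connected and all 7 vertices have even degree)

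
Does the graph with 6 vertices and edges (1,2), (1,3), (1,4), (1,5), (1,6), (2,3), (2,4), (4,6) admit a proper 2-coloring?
No (odd cycle of length 3: 4 -> 1 -> 6 -> 4)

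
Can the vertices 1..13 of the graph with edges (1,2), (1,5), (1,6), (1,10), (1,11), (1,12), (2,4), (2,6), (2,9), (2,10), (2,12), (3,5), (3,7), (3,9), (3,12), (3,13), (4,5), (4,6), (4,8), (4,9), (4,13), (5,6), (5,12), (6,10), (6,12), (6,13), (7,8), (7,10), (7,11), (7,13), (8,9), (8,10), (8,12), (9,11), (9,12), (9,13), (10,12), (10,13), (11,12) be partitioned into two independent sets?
No (odd cycle of length 3: 12 -> 1 -> 5 -> 12)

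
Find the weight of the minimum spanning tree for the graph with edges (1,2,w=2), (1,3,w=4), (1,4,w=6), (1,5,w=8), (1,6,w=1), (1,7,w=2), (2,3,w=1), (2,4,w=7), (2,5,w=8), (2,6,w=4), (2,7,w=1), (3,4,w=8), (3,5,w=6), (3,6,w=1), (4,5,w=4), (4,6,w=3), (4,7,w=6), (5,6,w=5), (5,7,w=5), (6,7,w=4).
11 (MST edges: (1,6,w=1), (2,3,w=1), (2,7,w=1), (3,6,w=1), (4,5,w=4), (4,6,w=3); sum of weights 1 + 1 + 1 + 1 + 4 + 3 = 11)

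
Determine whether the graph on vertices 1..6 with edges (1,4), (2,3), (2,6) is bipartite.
Yes. Partition: {1, 2, 5}, {3, 4, 6}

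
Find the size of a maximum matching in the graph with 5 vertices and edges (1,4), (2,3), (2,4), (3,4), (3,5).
2 (matching: (1,4), (3,5); upper bound floor(n/2) = floor(5/2) = 2)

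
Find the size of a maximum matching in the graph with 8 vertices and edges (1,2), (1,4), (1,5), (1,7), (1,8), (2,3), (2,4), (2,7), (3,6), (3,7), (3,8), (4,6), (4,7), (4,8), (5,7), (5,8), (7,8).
4 (matching: (1,2), (3,7), (4,6), (5,8); upper bound floor(n/2) = floor(8/2) = 4)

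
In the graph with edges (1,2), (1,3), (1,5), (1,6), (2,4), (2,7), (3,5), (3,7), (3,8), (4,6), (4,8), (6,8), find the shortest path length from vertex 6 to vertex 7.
3 (path: 6 -> 1 -> 2 -> 7, 3 edges)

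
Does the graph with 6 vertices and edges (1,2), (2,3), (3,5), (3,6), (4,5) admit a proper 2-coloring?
Yes. Partition: {1, 3, 4}, {2, 5, 6}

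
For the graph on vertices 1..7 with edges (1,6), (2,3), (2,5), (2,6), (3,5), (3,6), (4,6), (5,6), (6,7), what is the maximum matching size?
2 (matching: (3,5), (6,7); upper bound floor(n/2) = floor(7/2) = 3)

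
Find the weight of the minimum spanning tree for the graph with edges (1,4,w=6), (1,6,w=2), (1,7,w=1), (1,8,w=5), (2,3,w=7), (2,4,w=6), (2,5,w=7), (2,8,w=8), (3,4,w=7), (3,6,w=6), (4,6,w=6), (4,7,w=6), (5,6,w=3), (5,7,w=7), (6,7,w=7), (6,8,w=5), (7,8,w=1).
25 (MST edges: (1,4,w=6), (1,6,w=2), (1,7,w=1), (2,4,w=6), (3,6,w=6), (5,6,w=3), (7,8,w=1); sum of weights 6 + 2 + 1 + 6 + 6 + 3 + 1 = 25)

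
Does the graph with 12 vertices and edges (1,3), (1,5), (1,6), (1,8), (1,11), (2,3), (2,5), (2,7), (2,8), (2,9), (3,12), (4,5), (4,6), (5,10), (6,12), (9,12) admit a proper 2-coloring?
Yes. Partition: {1, 2, 4, 10, 12}, {3, 5, 6, 7, 8, 9, 11}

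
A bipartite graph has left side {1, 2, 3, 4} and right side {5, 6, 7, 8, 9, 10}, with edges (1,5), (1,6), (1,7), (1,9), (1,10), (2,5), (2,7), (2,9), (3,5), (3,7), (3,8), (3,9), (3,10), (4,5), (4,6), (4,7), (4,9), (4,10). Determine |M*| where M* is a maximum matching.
4 (matching: (1,10), (2,9), (3,8), (4,7); upper bound min(|L|,|R|) = min(4,6) = 4)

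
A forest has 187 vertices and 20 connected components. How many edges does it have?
167 (Each of the 20 component trees on V_i vertices has V_i - 1 edges; summing gives V - C = 187 - 20 = 167)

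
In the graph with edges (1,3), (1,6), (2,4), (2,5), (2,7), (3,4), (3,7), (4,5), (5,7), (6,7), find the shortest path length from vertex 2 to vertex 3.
2 (path: 2 -> 4 -> 3, 2 edges)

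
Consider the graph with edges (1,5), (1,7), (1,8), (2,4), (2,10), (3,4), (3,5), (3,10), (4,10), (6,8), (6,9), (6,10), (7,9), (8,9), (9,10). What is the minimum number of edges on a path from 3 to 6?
2 (path: 3 -> 10 -> 6, 2 edges)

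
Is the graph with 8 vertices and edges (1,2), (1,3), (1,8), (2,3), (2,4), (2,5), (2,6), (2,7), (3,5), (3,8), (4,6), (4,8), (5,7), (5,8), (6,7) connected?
Yes (BFS from 1 visits [1, 2, 3, 8, 4, 5, 6, 7] — all 8 vertices reached)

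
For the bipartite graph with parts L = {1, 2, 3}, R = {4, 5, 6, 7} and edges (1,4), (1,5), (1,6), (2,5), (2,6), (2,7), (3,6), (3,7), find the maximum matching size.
3 (matching: (1,6), (2,5), (3,7); upper bound min(|L|,|R|) = min(3,4) = 3)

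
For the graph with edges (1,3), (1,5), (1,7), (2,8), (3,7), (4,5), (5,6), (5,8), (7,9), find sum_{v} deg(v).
18 (handshake: sum of degrees = 2|E| = 2 x 9 = 18)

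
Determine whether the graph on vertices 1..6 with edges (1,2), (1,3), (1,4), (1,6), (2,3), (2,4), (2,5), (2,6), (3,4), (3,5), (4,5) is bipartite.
No (odd cycle of length 3: 4 -> 1 -> 3 -> 4)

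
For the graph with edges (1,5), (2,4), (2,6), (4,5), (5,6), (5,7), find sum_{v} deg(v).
12 (handshake: sum of degrees = 2|E| = 2 x 6 = 12)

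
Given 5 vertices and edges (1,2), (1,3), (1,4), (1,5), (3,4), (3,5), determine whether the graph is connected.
Yes (BFS from 1 visits [1, 2, 3, 4, 5] — all 5 vertices reached)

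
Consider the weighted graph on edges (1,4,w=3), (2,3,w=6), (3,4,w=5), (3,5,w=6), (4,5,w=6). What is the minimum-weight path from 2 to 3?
6 (path: 2 -> 3; weights 6 = 6)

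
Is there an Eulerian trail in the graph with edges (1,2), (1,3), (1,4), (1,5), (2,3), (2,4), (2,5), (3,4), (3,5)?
Yes (the graph is connected and exactly 2 vertices have odd degree: {4, 5}; any Eulerian path must start and end at those)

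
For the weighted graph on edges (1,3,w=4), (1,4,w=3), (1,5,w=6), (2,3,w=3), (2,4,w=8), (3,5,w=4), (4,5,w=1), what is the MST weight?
11 (MST edges: (1,3,w=4), (1,4,w=3), (2,3,w=3), (4,5,w=1); sum of weights 4 + 3 + 3 + 1 = 11)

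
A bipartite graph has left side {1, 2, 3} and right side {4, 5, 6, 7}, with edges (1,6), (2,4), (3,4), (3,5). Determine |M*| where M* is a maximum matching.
3 (matching: (1,6), (2,4), (3,5); upper bound min(|L|,|R|) = min(3,4) = 3)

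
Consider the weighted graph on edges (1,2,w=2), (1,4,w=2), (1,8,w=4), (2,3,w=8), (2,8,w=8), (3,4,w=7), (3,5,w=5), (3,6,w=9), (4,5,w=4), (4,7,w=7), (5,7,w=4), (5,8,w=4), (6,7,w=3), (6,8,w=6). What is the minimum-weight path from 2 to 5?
8 (path: 2 -> 1 -> 4 -> 5; weights 2 + 2 + 4 = 8)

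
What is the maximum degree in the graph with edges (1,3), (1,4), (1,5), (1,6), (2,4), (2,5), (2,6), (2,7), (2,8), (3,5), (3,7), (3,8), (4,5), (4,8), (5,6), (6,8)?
5 (attained at vertices 2, 5)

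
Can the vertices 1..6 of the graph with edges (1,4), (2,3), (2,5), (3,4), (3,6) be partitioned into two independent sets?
Yes. Partition: {1, 3, 5}, {2, 4, 6}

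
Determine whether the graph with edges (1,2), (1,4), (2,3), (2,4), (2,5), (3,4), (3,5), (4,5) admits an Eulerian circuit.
No (2 vertices have odd degree: {3, 5}; Eulerian circuit requires 0)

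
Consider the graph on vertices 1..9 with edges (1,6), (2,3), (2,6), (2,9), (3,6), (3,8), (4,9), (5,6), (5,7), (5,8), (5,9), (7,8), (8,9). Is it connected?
Yes (BFS from 1 visits [1, 6, 2, 3, 5, 9, 8, 7, 4] — all 9 vertices reached)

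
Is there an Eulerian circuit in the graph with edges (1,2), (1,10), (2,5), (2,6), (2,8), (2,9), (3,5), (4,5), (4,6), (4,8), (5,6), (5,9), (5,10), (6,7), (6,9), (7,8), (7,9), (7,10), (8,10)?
No (4 vertices have odd degree: {2, 3, 4, 6}; Eulerian circuit requires 0)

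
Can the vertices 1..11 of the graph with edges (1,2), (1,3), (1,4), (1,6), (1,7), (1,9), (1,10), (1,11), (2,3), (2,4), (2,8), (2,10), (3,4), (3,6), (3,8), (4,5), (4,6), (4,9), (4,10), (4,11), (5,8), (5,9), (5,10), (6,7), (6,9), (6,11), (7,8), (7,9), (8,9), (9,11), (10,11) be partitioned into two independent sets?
No (odd cycle of length 3: 7 -> 1 -> 9 -> 7)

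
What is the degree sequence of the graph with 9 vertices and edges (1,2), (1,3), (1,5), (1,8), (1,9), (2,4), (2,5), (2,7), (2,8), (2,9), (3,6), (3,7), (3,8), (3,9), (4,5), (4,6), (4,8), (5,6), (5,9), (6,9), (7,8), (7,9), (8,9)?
[7, 6, 6, 5, 5, 5, 4, 4, 4] (degrees: deg(1)=5, deg(2)=6, deg(3)=5, deg(4)=4, deg(5)=5, deg(6)=4, deg(7)=4, deg(8)=6, deg(9)=7)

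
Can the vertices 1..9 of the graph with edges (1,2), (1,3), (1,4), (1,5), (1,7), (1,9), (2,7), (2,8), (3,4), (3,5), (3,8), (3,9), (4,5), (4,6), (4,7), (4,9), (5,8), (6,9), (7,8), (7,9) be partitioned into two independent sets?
No (odd cycle of length 3: 2 -> 1 -> 7 -> 2)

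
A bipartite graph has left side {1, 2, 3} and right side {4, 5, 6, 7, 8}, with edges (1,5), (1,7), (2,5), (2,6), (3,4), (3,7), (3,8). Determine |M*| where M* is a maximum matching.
3 (matching: (1,7), (2,6), (3,8); upper bound min(|L|,|R|) = min(3,5) = 3)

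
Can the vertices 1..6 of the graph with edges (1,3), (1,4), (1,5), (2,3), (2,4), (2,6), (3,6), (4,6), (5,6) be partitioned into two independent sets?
No (odd cycle of length 3: 6 -> 3 -> 2 -> 6)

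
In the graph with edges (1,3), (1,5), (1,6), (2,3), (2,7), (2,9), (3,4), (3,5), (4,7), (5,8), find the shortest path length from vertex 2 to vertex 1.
2 (path: 2 -> 3 -> 1, 2 edges)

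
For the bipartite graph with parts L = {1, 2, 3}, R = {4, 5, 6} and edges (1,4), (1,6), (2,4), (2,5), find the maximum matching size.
2 (matching: (1,6), (2,5); upper bound min(|L|,|R|) = min(3,3) = 3)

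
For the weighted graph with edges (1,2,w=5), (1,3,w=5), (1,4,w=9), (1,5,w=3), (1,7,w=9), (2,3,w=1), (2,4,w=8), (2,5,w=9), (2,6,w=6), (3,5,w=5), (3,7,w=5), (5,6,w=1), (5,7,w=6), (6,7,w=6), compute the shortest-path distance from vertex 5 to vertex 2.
6 (path: 5 -> 3 -> 2; weights 5 + 1 = 6)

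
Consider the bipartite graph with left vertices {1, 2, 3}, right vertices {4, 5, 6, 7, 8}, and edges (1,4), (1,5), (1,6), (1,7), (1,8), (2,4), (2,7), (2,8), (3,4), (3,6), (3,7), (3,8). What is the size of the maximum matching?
3 (matching: (1,8), (2,7), (3,6); upper bound min(|L|,|R|) = min(3,5) = 3)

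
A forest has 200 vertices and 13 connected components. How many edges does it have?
187 (Each of the 13 component trees on V_i vertices has V_i - 1 edges; summing gives V - C = 200 - 13 = 187)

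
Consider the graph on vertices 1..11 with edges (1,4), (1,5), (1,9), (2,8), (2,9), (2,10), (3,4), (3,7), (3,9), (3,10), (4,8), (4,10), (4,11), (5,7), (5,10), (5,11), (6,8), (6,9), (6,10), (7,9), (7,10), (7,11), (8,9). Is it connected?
Yes (BFS from 1 visits [1, 4, 5, 9, 3, 8, 10, 11, 7, 2, 6] — all 11 vertices reached)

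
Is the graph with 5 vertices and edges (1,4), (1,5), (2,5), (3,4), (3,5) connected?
Yes (BFS from 1 visits [1, 4, 5, 3, 2] — all 5 vertices reached)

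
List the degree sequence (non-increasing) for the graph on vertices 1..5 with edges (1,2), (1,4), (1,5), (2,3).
[3, 2, 1, 1, 1] (degrees: deg(1)=3, deg(2)=2, deg(3)=1, deg(4)=1, deg(5)=1)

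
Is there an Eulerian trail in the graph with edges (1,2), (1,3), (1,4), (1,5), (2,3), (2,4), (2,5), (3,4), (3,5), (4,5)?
Yes — and in fact it has an Eulerian circuit (the graph is connected and all 5 vertices have even degree)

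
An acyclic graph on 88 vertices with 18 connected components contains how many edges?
70 (Each of the 18 component trees on V_i vertices has V_i - 1 edges; summing gives V - C = 88 - 18 = 70)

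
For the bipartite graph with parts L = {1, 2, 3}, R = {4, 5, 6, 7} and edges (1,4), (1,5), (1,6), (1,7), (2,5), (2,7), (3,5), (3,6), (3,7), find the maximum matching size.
3 (matching: (1,7), (2,5), (3,6); upper bound min(|L|,|R|) = min(3,4) = 3)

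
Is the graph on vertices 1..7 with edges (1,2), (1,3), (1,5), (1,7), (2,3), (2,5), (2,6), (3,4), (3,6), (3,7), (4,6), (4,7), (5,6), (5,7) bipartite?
No (odd cycle of length 3: 3 -> 1 -> 7 -> 3)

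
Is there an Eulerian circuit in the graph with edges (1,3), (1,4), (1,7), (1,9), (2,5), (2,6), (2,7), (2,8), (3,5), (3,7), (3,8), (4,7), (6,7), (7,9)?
Yes (the graph is connected and all 9 vertices have even degree)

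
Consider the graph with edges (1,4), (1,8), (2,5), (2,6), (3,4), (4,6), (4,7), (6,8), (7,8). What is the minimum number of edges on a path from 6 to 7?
2 (path: 6 -> 4 -> 7, 2 edges)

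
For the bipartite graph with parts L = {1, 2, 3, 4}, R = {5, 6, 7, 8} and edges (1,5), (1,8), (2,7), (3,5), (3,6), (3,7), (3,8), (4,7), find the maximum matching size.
3 (matching: (1,8), (2,7), (3,6); upper bound min(|L|,|R|) = min(4,4) = 4)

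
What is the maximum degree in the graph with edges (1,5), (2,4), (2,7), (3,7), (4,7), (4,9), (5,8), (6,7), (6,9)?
4 (attained at vertex 7)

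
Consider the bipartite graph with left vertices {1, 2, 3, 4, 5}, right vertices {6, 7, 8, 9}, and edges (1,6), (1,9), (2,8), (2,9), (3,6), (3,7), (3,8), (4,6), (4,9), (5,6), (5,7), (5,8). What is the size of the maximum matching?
4 (matching: (1,9), (2,8), (3,7), (4,6); upper bound min(|L|,|R|) = min(5,4) = 4)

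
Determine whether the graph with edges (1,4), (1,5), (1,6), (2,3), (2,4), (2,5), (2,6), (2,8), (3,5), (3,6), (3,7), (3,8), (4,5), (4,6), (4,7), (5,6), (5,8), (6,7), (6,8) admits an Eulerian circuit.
No (6 vertices have odd degree: {1, 2, 3, 4, 6, 7}; Eulerian circuit requires 0)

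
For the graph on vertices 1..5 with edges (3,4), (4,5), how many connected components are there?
3 (components: {1}, {2}, {3, 4, 5})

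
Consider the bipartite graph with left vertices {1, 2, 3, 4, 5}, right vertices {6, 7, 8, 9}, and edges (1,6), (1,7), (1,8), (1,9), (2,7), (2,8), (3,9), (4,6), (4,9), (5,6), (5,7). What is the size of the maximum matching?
4 (matching: (1,9), (2,8), (4,6), (5,7); upper bound min(|L|,|R|) = min(5,4) = 4)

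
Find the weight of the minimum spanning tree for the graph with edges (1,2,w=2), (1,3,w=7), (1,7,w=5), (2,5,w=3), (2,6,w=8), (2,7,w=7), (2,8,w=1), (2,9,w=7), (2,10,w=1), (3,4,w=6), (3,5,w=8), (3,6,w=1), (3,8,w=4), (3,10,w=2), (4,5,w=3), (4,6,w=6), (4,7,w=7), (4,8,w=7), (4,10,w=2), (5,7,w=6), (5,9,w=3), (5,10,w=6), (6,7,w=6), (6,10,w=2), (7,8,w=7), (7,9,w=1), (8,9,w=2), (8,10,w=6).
15 (MST edges: (1,2,w=2), (2,5,w=3), (2,8,w=1), (2,10,w=1), (3,6,w=1), (3,10,w=2), (4,10,w=2), (7,9,w=1), (8,9,w=2); sum of weights 2 + 3 + 1 + 1 + 1 + 2 + 2 + 1 + 2 = 15)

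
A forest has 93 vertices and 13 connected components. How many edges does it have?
80 (Each of the 13 component trees on V_i vertices has V_i - 1 edges; summing gives V - C = 93 - 13 = 80)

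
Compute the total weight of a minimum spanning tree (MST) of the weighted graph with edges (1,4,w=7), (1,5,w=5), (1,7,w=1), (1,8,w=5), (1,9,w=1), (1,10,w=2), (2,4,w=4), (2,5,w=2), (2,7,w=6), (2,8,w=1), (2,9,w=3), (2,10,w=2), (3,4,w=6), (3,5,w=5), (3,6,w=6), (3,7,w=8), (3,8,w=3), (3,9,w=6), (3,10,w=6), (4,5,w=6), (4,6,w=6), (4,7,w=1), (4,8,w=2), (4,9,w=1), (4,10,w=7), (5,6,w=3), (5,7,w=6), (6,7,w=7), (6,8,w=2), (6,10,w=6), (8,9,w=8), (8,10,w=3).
15 (MST edges: (1,7,w=1), (1,9,w=1), (1,10,w=2), (2,5,w=2), (2,8,w=1), (2,10,w=2), (3,8,w=3), (4,7,w=1), (6,8,w=2); sum of weights 1 + 1 + 2 + 2 + 1 + 2 + 3 + 1 + 2 = 15)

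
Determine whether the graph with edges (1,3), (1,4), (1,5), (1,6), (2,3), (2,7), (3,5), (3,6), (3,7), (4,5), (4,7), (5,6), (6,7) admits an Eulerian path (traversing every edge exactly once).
Yes (the graph is connected and exactly 2 vertices have odd degree: {3, 4}; any Eulerian path must start and end at those)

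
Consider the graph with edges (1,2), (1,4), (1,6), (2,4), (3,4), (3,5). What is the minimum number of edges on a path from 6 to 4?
2 (path: 6 -> 1 -> 4, 2 edges)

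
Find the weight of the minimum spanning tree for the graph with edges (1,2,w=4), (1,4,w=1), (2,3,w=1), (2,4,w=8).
6 (MST edges: (1,2,w=4), (1,4,w=1), (2,3,w=1); sum of weights 4 + 1 + 1 = 6)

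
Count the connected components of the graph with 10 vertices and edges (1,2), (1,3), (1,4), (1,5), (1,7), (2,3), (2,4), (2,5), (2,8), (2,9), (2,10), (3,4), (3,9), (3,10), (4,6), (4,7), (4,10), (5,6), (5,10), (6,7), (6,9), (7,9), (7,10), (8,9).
1 (components: {1, 2, 3, 4, 5, 6, 7, 8, 9, 10})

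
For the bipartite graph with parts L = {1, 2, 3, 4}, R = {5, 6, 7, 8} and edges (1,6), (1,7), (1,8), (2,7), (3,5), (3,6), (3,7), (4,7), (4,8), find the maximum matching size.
4 (matching: (1,6), (2,7), (3,5), (4,8); upper bound min(|L|,|R|) = min(4,4) = 4)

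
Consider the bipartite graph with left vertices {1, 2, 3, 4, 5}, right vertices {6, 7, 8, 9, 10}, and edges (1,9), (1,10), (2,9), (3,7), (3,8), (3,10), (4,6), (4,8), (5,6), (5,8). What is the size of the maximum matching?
5 (matching: (1,10), (2,9), (3,7), (4,8), (5,6); upper bound min(|L|,|R|) = min(5,5) = 5)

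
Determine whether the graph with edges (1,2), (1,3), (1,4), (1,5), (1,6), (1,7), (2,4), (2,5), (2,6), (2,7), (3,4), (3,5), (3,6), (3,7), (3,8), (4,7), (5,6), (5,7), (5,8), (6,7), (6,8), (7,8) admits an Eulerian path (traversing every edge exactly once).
Yes (the graph is connected and exactly 2 vertices have odd degree: {2, 7}; any Eulerian path must start and end at those)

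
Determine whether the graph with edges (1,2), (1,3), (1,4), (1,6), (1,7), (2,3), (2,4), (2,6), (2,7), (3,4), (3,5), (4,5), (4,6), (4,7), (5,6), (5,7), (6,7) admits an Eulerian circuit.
No (4 vertices have odd degree: {1, 2, 6, 7}; Eulerian circuit requires 0)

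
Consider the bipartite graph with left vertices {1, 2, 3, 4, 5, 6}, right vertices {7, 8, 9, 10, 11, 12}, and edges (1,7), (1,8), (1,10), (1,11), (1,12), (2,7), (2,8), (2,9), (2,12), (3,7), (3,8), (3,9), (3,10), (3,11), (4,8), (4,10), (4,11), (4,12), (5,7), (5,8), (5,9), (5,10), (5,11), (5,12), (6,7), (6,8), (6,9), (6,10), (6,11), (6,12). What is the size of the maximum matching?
6 (matching: (1,12), (2,9), (3,11), (4,10), (5,8), (6,7); upper bound min(|L|,|R|) = min(6,6) = 6)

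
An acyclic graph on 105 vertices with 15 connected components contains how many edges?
90 (Each of the 15 component trees on V_i vertices has V_i - 1 edges; summing gives V - C = 105 - 15 = 90)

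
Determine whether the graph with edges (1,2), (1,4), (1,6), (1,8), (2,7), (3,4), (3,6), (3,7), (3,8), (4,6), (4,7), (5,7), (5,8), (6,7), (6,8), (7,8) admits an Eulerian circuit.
No (2 vertices have odd degree: {6, 8}; Eulerian circuit requires 0)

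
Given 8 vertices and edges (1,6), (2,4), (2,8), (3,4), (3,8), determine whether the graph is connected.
No, it has 4 components: {1, 6}, {2, 3, 4, 8}, {5}, {7}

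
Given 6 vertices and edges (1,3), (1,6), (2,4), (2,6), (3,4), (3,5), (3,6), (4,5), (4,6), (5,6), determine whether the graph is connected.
Yes (BFS from 1 visits [1, 3, 6, 4, 5, 2] — all 6 vertices reached)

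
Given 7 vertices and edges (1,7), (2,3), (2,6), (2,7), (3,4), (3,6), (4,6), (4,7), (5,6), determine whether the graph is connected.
Yes (BFS from 1 visits [1, 7, 2, 4, 3, 6, 5] — all 7 vertices reached)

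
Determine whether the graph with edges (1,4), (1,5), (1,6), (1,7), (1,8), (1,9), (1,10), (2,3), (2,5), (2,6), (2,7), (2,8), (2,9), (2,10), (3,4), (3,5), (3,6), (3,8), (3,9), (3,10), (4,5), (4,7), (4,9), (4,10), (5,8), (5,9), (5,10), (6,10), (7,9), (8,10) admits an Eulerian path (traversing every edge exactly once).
No (6 vertices have odd degree: {1, 2, 3, 5, 8, 10}; Eulerian path requires 0 or 2)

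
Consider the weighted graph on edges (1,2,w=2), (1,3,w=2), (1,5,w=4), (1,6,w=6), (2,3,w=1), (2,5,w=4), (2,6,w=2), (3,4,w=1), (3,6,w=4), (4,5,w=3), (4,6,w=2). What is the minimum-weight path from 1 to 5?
4 (path: 1 -> 5; weights 4 = 4)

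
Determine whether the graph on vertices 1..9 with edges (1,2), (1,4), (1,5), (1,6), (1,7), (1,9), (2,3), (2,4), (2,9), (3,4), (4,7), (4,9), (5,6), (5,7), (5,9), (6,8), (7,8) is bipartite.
No (odd cycle of length 3: 7 -> 1 -> 4 -> 7)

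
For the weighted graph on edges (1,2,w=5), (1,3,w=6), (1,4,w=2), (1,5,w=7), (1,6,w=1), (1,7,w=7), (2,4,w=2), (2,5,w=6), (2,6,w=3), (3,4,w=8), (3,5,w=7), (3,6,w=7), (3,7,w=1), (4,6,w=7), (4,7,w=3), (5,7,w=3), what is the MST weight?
12 (MST edges: (1,4,w=2), (1,6,w=1), (2,4,w=2), (3,7,w=1), (4,7,w=3), (5,7,w=3); sum of weights 2 + 1 + 2 + 1 + 3 + 3 = 12)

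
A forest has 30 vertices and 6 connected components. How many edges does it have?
24 (Each of the 6 component trees on V_i vertices has V_i - 1 edges; summing gives V - C = 30 - 6 = 24)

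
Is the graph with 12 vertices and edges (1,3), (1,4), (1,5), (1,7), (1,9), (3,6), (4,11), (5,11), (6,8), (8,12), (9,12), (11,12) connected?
No, it has 3 components: {1, 3, 4, 5, 6, 7, 8, 9, 11, 12}, {2}, {10}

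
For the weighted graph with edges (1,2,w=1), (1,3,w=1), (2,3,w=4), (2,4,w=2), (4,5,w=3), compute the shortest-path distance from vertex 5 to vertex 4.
3 (path: 5 -> 4; weights 3 = 3)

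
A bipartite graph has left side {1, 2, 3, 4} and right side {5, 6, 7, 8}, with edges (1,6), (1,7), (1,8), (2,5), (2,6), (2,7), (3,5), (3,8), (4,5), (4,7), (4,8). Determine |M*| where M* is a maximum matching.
4 (matching: (1,8), (2,6), (3,5), (4,7); upper bound min(|L|,|R|) = min(4,4) = 4)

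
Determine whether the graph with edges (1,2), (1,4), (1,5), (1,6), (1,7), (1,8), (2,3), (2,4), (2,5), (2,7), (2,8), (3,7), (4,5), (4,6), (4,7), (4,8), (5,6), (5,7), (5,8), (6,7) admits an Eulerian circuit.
Yes (the graph is connected and all 8 vertices have even degree)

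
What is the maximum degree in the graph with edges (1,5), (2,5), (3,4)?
2 (attained at vertex 5)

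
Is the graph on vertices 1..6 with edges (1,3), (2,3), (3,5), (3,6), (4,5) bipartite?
Yes. Partition: {1, 2, 5, 6}, {3, 4}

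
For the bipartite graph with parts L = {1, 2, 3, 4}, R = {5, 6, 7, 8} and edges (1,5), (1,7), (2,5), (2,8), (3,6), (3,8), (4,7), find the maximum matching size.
4 (matching: (1,5), (2,8), (3,6), (4,7); upper bound min(|L|,|R|) = min(4,4) = 4)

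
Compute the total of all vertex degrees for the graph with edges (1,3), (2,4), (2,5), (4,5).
8 (handshake: sum of degrees = 2|E| = 2 x 4 = 8)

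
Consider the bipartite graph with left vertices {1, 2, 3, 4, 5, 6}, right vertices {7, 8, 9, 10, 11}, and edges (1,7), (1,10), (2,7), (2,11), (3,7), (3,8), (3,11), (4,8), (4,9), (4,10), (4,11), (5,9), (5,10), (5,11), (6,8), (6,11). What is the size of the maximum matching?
5 (matching: (1,10), (2,11), (3,7), (4,9), (6,8); upper bound min(|L|,|R|) = min(6,5) = 5)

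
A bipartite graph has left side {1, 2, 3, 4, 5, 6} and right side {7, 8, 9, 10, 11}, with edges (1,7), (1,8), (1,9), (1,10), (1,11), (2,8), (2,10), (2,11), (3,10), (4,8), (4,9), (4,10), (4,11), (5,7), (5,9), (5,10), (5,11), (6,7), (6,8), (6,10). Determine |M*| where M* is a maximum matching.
5 (matching: (1,11), (2,10), (4,9), (5,7), (6,8); upper bound min(|L|,|R|) = min(6,5) = 5)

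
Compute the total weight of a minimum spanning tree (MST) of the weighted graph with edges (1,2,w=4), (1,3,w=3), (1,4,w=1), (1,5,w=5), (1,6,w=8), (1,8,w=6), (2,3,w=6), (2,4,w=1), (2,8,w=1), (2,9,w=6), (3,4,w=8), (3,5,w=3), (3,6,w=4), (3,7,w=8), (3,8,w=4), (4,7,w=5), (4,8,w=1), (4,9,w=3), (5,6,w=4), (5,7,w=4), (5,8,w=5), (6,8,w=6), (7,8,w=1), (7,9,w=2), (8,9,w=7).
16 (MST edges: (1,3,w=3), (1,4,w=1), (2,4,w=1), (2,8,w=1), (3,5,w=3), (3,6,w=4), (7,8,w=1), (7,9,w=2); sum of weights 3 + 1 + 1 + 1 + 3 + 4 + 1 + 2 = 16)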